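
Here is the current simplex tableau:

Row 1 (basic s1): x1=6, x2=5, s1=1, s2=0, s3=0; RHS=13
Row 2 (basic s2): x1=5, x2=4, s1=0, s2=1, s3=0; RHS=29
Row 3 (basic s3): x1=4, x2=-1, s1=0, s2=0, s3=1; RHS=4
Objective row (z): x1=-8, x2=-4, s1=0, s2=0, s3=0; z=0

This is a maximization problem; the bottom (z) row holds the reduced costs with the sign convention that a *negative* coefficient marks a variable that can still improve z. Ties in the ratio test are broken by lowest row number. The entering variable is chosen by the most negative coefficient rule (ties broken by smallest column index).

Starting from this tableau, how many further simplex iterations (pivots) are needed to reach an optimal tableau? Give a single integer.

pivot: x1 in, s3 out → z = 8
pivot: x2 in, s1 out → z = 188/13
No improving column remains; optimal.

2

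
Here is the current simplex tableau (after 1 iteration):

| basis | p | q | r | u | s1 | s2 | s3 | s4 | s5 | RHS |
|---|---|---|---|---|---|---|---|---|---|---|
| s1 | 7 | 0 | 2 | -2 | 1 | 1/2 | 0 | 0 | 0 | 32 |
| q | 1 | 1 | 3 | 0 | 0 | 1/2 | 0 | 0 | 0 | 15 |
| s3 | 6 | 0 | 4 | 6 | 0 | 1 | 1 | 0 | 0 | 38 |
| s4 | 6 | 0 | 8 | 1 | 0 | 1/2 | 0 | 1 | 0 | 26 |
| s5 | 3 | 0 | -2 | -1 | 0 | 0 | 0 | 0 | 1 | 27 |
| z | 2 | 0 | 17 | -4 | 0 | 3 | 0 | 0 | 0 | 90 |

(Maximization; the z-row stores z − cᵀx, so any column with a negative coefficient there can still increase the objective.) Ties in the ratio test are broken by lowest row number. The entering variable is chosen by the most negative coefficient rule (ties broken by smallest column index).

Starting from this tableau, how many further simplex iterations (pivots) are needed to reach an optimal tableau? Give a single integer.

pivot: u in, s3 out → z = 346/3
No improving column remains; optimal.

1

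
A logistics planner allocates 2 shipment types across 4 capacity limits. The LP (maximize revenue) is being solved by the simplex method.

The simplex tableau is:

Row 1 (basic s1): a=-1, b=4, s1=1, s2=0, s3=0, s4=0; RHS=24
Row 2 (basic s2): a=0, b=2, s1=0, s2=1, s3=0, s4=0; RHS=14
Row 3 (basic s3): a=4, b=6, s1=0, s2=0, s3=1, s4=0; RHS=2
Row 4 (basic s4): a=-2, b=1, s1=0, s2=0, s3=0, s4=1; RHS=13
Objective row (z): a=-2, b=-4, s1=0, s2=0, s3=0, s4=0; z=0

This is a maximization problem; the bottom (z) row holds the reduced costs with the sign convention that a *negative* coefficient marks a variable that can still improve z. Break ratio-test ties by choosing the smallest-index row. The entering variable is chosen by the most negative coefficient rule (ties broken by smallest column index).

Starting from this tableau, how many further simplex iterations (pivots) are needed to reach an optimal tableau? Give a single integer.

pivot: b in, s3 out → z = 4/3
No improving column remains; optimal.

1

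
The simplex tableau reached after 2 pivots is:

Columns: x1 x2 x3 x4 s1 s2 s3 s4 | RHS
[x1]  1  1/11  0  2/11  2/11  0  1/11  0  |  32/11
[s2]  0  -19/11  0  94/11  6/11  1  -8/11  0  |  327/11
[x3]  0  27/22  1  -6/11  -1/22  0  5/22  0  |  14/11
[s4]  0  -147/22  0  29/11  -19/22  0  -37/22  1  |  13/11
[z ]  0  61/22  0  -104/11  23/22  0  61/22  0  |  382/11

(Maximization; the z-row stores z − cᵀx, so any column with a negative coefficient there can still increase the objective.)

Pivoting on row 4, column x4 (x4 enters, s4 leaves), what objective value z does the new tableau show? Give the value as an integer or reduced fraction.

Minimum ratio for x4: (13/11)/(29/11) = 13/29.
z changes by −(z-row coeff of x4)·ratio = −(-104/11)·(13/29) = 1352/319.
New z = 382/11 + (1352/319) = 1130/29.

1130/29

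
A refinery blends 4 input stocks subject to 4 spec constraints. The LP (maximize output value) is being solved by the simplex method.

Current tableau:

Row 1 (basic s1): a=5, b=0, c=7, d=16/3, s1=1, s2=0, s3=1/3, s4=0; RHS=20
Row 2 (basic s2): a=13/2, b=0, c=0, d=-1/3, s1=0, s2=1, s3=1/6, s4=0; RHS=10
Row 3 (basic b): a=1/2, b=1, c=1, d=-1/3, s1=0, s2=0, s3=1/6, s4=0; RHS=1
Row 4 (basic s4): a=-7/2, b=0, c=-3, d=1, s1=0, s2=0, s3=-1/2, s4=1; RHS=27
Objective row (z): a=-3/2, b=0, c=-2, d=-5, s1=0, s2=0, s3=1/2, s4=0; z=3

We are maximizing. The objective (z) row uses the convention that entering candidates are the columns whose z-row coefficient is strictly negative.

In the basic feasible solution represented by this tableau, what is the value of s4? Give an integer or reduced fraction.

27

s4 is basic (row 4); its value is the RHS of that row: 27.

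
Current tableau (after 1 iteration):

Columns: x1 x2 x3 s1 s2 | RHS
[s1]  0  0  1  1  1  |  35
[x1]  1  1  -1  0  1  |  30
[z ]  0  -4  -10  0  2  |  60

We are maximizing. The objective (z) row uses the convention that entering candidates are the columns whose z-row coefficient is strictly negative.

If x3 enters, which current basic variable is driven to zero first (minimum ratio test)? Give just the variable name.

s1

Ratios: row 1 (s1): 35/1 = 35; row 2 (x1): entry -1 ≤ 0, skip.
Minimum ratio 35 is in the s1 row, so s1 leaves.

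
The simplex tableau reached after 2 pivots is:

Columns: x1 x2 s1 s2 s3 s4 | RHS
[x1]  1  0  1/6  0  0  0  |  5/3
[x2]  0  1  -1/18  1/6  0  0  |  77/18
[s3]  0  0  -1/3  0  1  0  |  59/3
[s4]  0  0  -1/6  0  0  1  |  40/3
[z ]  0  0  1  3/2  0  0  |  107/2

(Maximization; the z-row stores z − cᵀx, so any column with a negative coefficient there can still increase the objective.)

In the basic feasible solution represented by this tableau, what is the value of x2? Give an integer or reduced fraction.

x2 is basic (row 2); its value is the RHS of that row: 77/18.

77/18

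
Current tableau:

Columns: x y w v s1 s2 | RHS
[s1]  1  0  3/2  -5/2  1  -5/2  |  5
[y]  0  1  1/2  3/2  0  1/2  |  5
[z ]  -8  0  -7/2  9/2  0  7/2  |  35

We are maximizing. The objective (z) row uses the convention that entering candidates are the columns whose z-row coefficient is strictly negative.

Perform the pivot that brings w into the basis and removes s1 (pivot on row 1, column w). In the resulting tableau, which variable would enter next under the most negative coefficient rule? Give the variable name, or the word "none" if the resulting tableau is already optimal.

x

Pivot element 3/2. New z-row = old z-row − (-7/2)·(row 1/(3/2)).
Updated z-row coefficients: x: -17/3, y: 0, w: 0, v: -4/3, s1: 7/3, s2: -7/3.
The most negative is -17/3 in column x, so x would enter next.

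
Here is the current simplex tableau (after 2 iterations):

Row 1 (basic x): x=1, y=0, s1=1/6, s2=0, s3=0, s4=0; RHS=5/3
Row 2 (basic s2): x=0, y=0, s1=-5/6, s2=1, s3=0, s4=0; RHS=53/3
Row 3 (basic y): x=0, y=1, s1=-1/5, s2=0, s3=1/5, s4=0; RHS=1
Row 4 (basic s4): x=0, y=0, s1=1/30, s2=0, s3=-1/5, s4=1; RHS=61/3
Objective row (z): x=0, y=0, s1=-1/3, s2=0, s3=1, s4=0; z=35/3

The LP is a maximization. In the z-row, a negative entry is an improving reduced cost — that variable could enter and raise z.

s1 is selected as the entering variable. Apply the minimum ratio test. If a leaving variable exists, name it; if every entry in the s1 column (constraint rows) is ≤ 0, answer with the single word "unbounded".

Ratios: row 1 (x): (5/3)/(1/6) = 10; row 2 (s2): entry -5/6 ≤ 0, skip; row 3 (y): entry -1/5 ≤ 0, skip; row 4 (s4): (61/3)/(1/30) = 610.
Minimum ratio is in the x row, so x leaves.

x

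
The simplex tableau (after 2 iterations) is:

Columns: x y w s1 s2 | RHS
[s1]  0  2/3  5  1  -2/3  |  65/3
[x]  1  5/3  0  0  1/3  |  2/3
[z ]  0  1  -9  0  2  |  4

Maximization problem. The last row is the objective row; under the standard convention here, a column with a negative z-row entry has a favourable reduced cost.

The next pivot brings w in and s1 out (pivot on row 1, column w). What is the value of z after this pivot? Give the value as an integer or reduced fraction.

43

Minimum ratio for w: (65/3)/5 = 13/3.
z changes by −(z-row coeff of w)·ratio = −(-9)·(13/3) = 39.
New z = 4 + 39 = 43.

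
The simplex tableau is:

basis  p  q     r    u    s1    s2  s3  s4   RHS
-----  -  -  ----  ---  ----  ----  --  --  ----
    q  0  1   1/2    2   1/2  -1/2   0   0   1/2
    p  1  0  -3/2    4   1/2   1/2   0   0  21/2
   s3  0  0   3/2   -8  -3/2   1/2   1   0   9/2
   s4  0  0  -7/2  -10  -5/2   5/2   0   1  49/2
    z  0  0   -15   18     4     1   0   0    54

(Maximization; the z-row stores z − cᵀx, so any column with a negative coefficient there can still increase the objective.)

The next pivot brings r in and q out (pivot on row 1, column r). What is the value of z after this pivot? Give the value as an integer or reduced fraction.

Minimum ratio for r: (1/2)/(1/2) = 1.
z changes by −(z-row coeff of r)·ratio = −(-15)·1 = 15.
New z = 54 + 15 = 69.

69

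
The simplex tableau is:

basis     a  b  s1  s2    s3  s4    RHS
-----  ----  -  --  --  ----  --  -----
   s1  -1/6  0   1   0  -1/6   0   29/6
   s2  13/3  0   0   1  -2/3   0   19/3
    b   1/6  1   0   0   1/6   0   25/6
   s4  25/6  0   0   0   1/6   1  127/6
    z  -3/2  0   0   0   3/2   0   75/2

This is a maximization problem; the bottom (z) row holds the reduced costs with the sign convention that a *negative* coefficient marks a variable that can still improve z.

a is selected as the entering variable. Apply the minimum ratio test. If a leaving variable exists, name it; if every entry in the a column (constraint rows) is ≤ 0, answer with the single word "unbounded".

s2

Ratios: row 1 (s1): entry -1/6 ≤ 0, skip; row 2 (s2): (19/3)/(13/3) = 19/13; row 3 (b): (25/6)/(1/6) = 25; row 4 (s4): (127/6)/(25/6) = 127/25.
Minimum ratio is in the s2 row, so s2 leaves.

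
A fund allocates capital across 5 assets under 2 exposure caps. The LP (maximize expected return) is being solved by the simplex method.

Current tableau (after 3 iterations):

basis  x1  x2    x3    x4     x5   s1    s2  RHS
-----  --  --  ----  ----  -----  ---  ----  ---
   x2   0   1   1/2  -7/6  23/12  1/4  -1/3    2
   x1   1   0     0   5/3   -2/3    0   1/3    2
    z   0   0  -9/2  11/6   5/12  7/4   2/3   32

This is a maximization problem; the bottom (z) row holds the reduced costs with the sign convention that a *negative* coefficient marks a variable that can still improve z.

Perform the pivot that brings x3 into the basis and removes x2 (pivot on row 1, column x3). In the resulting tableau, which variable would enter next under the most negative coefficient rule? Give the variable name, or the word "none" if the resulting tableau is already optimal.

x4

Pivot element 1/2. New z-row = old z-row − (-9/2)·(row 1/(1/2)).
Updated z-row coefficients: x1: 0, x2: 9, x3: 0, x4: -26/3, x5: 53/3, s1: 4, s2: -7/3.
The most negative is -26/3 in column x4, so x4 would enter next.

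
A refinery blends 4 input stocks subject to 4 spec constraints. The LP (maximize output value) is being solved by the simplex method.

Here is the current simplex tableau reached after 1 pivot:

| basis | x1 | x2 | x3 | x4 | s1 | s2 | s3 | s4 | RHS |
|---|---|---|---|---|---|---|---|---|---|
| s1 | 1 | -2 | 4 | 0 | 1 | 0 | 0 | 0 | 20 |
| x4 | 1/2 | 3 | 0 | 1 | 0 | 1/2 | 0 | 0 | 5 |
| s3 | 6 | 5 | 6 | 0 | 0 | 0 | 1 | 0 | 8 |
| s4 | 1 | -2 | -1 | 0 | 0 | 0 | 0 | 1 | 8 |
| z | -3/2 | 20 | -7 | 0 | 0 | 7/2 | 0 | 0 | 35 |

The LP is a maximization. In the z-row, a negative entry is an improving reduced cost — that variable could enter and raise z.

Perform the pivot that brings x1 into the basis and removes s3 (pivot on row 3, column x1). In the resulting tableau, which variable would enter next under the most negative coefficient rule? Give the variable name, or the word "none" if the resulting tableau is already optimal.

x3

Pivot element 6. New z-row = old z-row − (-3/2)·(row 3/6).
Updated z-row coefficients: x1: 0, x2: 85/4, x3: -11/2, x4: 0, s1: 0, s2: 7/2, s3: 1/4, s4: 0.
The most negative is -11/2 in column x3, so x3 would enter next.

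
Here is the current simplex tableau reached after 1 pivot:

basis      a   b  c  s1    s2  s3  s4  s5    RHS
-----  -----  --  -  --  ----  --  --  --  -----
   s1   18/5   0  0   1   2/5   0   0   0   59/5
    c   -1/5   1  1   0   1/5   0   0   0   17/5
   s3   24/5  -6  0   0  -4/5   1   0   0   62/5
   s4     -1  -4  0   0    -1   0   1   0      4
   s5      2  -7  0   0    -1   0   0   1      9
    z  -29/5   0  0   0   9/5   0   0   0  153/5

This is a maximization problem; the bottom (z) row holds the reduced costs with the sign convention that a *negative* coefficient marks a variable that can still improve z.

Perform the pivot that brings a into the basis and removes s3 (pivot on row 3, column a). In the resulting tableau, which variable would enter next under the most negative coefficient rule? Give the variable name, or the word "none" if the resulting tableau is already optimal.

b

Pivot element 24/5. New z-row = old z-row − (-29/5)·(row 3/(24/5)).
Updated z-row coefficients: a: 0, b: -29/4, c: 0, s1: 0, s2: 5/6, s3: 29/24, s4: 0, s5: 0.
The most negative is -29/4 in column b, so b would enter next.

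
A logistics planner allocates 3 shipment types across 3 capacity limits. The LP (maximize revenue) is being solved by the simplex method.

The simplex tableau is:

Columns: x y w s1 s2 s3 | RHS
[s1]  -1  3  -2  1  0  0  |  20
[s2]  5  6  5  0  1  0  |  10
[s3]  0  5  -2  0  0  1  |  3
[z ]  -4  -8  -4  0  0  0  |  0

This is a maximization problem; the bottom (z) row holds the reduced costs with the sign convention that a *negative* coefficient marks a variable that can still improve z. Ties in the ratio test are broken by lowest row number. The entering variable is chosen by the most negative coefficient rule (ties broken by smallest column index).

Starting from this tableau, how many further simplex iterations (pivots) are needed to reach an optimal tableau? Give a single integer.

pivot: y in, s3 out → z = 24/5
pivot: w in, s2 out → z = 408/37
No improving column remains; optimal.

2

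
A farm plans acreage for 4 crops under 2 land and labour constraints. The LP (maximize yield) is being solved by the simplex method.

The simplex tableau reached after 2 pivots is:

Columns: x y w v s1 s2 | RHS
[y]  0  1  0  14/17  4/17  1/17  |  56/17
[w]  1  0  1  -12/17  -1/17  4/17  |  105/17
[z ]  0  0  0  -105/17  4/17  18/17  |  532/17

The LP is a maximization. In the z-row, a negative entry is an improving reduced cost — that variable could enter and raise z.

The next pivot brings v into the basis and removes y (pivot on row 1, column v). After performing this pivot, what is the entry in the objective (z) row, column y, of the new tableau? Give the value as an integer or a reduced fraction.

15/2

Pivot element is row 1, column v: 14/17.
Normalize row 1: new (row 1, y) = 1/(14/17) = 17/14.
z-row ← z-row − (-105/17)·(new row 1): 0 − (-105/17)·(17/14) = 15/2.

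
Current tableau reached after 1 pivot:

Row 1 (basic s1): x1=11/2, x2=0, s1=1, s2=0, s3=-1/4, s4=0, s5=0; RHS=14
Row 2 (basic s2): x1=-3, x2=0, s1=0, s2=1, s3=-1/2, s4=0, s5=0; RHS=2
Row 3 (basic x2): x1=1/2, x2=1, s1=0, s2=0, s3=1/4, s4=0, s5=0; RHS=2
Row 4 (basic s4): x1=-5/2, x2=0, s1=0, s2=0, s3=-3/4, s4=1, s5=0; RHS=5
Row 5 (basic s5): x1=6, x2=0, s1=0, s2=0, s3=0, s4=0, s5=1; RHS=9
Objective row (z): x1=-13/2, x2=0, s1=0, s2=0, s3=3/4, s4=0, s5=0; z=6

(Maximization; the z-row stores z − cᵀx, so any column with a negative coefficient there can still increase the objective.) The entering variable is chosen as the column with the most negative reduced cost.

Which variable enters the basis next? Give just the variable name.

x1

Objective-row coefficients: x1: -13/2, x2: 0, s1: 0, s2: 0, s3: 3/4, s4: 0, s5: 0.
The most negative is -13/2 in column x1, so x1 enters.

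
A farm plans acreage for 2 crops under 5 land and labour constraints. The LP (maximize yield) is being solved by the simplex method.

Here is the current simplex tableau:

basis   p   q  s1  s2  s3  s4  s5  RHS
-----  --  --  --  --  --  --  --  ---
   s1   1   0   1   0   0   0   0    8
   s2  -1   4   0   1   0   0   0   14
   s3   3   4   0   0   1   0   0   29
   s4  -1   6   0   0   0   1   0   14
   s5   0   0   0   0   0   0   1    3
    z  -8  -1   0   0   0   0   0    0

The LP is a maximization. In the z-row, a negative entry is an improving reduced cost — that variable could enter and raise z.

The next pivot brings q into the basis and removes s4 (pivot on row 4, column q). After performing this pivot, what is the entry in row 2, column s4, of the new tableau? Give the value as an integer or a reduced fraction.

Pivot element is row 4, column q: 6.
Normalize row 4: new (row 4, s4) = 1/6 = 1/6.
row 2 ← row 2 − 4·(new row 4): 0 − 4·(1/6) = -2/3.

-2/3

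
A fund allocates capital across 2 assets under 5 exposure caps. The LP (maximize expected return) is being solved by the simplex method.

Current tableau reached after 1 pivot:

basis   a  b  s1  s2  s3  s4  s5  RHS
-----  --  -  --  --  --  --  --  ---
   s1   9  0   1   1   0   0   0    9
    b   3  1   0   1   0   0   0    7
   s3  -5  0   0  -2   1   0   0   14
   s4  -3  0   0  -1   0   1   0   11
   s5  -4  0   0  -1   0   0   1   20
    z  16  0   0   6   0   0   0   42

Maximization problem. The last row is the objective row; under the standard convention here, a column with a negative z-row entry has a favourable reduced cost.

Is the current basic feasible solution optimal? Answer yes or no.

No objective-row coefficient is strictly negative, so no entering variable exists; the tableau is optimal.

yes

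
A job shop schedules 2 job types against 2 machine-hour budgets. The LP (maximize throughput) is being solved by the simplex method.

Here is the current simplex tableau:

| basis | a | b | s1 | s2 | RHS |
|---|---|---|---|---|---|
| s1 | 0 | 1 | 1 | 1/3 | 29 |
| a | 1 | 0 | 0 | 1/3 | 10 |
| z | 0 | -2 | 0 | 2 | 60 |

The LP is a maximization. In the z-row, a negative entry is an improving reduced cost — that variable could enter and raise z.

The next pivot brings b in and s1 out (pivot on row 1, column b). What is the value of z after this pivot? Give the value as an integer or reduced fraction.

118

Minimum ratio for b: 29/1 = 29.
z changes by −(z-row coeff of b)·ratio = −(-2)·29 = 58.
New z = 60 + 58 = 118.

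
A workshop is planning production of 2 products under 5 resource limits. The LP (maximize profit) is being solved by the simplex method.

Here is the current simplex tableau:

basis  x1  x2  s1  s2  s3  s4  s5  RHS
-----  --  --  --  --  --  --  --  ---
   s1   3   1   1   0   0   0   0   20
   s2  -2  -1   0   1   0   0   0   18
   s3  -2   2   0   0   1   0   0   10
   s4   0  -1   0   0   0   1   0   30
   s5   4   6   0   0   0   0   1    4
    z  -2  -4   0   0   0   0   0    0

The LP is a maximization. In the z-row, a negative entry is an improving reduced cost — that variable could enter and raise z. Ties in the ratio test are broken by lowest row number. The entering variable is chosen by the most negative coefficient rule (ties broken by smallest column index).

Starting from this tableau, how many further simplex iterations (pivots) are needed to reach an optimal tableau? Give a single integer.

1

pivot: x2 in, s5 out → z = 8/3
No improving column remains; optimal.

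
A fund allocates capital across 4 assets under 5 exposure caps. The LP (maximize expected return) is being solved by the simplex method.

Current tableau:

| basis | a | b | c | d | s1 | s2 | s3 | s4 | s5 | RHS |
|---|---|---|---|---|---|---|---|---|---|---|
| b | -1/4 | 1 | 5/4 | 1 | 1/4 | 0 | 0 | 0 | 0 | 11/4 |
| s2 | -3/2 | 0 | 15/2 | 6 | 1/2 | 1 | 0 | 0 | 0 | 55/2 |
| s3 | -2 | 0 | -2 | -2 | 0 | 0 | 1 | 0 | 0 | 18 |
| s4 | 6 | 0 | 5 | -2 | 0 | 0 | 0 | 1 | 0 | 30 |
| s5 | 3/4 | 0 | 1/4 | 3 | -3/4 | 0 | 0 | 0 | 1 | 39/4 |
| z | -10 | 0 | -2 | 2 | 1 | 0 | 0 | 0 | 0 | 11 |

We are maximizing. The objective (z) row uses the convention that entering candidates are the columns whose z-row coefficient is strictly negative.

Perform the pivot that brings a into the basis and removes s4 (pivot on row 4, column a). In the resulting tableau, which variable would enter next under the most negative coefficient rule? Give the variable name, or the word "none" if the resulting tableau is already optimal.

d

Pivot element 6. New z-row = old z-row − (-10)·(row 4/6).
Updated z-row coefficients: a: 0, b: 0, c: 19/3, d: -4/3, s1: 1, s2: 0, s3: 0, s4: 5/3, s5: 0.
The most negative is -4/3 in column d, so d would enter next.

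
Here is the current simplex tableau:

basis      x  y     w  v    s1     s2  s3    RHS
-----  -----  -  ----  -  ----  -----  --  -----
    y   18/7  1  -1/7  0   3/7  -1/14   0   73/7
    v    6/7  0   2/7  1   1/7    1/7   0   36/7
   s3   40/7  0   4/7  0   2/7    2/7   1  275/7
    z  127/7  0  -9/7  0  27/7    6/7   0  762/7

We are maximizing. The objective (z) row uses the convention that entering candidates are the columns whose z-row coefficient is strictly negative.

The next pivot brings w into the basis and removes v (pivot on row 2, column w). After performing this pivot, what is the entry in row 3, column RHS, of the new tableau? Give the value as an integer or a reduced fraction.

Pivot element is row 2, column w: 2/7.
Normalize row 2: new (row 2, RHS) = (36/7)/(2/7) = 18.
row 3 ← row 3 − (4/7)·(new row 2): 275/7 − (4/7)·18 = 29.

29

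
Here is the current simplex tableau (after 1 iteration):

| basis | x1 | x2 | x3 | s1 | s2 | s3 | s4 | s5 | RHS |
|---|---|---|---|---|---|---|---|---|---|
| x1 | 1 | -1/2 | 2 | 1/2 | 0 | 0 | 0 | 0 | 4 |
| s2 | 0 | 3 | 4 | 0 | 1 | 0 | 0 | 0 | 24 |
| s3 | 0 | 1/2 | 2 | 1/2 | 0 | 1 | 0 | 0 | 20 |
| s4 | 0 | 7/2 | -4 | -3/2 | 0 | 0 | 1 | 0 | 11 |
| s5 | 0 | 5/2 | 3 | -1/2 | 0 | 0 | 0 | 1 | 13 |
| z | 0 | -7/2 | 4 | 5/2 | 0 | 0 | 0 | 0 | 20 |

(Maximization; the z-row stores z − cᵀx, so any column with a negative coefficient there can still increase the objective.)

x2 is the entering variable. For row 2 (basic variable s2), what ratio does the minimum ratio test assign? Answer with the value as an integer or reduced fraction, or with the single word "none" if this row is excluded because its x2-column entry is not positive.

Ratio = RHS / (x2 entry) = 24 / 3 = 8.

8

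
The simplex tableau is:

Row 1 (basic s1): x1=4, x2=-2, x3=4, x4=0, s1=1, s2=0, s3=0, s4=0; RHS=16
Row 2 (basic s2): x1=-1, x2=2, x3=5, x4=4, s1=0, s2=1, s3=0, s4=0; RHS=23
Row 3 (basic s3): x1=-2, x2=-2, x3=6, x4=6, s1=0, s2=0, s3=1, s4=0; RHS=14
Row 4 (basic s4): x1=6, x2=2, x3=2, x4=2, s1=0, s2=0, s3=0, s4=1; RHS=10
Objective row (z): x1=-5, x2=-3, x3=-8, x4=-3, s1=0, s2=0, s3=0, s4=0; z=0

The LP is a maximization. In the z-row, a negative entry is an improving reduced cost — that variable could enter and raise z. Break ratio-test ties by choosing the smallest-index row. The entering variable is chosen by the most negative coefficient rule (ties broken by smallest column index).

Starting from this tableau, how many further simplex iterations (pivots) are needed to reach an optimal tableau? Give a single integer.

3

pivot: x3 in, s3 out → z = 56/3
pivot: x1 in, s4 out → z = 124/5
pivot: x2 in, x1 out → z = 30
No improving column remains; optimal.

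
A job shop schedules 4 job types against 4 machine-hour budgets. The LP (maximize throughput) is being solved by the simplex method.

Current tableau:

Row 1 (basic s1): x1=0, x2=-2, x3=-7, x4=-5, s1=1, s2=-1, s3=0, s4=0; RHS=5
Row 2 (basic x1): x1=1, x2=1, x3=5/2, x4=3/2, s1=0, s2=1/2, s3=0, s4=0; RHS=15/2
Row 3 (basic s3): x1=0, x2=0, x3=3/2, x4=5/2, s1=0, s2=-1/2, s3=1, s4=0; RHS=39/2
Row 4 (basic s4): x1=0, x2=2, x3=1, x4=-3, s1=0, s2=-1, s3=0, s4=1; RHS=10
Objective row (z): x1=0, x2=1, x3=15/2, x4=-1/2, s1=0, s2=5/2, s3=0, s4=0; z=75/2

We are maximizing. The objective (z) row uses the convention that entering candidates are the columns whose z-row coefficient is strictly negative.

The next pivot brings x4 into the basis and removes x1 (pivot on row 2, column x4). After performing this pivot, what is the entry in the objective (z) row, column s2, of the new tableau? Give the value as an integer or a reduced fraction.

Pivot element is row 2, column x4: 3/2.
Normalize row 2: new (row 2, s2) = (1/2)/(3/2) = 1/3.
z-row ← z-row − (-1/2)·(new row 2): 5/2 − (-1/2)·(1/3) = 8/3.

8/3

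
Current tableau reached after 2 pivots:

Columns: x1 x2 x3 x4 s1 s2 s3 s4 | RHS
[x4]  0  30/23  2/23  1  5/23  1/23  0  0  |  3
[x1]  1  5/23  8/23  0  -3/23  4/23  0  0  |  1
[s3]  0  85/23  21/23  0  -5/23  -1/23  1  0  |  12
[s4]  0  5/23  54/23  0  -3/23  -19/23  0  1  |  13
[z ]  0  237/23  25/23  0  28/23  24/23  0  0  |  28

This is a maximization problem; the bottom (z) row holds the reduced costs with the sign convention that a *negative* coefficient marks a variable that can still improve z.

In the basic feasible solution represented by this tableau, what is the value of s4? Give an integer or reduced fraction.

s4 is basic (row 4); its value is the RHS of that row: 13.

13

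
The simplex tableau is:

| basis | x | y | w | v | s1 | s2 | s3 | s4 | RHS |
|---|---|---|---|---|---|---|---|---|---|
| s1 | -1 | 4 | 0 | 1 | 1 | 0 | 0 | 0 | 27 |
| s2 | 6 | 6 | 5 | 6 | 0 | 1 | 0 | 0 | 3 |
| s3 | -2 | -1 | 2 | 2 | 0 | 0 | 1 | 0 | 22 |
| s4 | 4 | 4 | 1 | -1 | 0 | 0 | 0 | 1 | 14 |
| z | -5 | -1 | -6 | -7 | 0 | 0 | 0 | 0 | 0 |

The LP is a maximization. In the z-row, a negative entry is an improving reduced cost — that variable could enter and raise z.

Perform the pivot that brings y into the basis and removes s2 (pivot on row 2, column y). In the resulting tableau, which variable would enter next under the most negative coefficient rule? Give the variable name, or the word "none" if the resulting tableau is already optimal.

v

Pivot element 6. New z-row = old z-row − (-1)·(row 2/6).
Updated z-row coefficients: x: -4, y: 0, w: -31/6, v: -6, s1: 0, s2: 1/6, s3: 0, s4: 0.
The most negative is -6 in column v, so v would enter next.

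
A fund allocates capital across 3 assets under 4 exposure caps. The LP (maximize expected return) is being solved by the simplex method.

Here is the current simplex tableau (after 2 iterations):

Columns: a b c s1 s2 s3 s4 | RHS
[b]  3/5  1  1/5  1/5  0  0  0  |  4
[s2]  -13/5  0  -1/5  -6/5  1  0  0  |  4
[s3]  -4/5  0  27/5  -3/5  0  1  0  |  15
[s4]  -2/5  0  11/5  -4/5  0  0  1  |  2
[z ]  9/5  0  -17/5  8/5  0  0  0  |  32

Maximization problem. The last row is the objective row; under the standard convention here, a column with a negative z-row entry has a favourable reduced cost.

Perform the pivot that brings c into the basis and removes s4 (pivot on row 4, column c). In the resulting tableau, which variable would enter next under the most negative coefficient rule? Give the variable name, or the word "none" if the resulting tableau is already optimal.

Pivot element 11/5. New z-row = old z-row − (-17/5)·(row 4/(11/5)).
Updated z-row coefficients: a: 13/11, b: 0, c: 0, s1: 4/11, s2: 0, s3: 0, s4: 17/11.
No coefficient is strictly negative; the tableau after this pivot is optimal.

none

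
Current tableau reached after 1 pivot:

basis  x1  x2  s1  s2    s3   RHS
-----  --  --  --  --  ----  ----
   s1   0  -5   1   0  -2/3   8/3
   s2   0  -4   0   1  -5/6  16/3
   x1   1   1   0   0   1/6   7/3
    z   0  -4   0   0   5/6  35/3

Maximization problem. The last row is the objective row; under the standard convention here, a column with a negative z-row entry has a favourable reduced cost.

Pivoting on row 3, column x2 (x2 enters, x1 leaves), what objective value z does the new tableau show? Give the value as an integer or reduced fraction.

21

Minimum ratio for x2: (7/3)/1 = 7/3.
z changes by −(z-row coeff of x2)·ratio = −(-4)·(7/3) = 28/3.
New z = 35/3 + (28/3) = 21.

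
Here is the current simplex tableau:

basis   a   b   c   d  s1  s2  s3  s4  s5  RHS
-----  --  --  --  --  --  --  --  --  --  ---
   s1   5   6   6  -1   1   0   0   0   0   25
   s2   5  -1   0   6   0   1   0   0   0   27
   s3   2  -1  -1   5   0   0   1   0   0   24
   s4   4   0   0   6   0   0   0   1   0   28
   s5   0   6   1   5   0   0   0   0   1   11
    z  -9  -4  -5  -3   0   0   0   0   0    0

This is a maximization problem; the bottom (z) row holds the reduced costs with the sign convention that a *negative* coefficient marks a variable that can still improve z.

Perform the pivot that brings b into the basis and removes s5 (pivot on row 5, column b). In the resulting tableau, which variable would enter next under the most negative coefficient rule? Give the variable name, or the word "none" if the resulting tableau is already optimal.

Pivot element 6. New z-row = old z-row − (-4)·(row 5/6).
Updated z-row coefficients: a: -9, b: 0, c: -13/3, d: 1/3, s1: 0, s2: 0, s3: 0, s4: 0, s5: 2/3.
The most negative is -9 in column a, so a would enter next.

a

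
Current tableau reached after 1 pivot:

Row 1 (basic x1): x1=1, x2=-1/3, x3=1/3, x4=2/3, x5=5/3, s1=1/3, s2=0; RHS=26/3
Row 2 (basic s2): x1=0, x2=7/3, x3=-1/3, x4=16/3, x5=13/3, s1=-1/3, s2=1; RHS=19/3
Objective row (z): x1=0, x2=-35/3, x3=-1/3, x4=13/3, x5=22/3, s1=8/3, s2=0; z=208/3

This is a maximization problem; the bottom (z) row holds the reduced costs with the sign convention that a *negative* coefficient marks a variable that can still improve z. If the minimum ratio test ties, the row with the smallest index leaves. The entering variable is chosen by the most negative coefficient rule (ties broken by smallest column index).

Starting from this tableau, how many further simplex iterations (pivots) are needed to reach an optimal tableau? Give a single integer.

pivot: x2 in, s2 out → z = 101
pivot: x3 in, x1 out → z = 168
No improving column remains; optimal.

2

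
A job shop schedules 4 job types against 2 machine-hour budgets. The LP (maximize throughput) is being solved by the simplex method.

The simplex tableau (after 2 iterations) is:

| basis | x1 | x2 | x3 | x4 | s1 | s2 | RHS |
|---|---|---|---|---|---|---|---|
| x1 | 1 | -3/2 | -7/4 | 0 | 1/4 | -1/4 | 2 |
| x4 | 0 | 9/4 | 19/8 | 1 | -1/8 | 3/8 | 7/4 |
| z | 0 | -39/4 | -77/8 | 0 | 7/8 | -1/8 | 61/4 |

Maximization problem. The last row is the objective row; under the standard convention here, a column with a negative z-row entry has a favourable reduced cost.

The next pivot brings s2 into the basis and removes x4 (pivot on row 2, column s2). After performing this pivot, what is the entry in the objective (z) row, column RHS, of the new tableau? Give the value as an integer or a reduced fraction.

95/6

Pivot element is row 2, column s2: 3/8.
Normalize row 2: new (row 2, RHS) = (7/4)/(3/8) = 14/3.
z-row ← z-row − (-1/8)·(new row 2): 61/4 − (-1/8)·(14/3) = 95/6.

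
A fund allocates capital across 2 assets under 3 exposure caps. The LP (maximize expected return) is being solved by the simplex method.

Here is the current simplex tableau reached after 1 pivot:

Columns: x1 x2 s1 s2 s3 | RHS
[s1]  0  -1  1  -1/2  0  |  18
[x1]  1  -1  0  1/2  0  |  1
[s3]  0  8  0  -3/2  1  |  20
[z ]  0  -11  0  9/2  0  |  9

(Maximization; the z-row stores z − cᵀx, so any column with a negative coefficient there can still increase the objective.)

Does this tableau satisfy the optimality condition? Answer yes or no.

Column x2 has objective-row coefficient -11, which is negative; an improving pivot exists, so not yet optimal.

no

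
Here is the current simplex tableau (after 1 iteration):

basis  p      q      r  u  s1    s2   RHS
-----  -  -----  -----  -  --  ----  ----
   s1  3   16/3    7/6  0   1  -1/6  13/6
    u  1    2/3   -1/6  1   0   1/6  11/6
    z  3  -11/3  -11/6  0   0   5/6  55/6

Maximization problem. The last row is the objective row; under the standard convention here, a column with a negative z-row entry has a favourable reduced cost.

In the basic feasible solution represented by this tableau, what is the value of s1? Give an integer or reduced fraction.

13/6

s1 is basic (row 1); its value is the RHS of that row: 13/6.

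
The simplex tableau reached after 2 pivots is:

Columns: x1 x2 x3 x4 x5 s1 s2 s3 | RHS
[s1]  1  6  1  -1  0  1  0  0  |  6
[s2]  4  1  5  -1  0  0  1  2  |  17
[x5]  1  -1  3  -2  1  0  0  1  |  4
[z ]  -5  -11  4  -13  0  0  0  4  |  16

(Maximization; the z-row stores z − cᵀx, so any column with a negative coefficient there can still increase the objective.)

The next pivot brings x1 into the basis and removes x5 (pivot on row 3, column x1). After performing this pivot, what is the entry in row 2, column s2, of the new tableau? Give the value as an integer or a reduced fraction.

1

Pivot element is row 3, column x1: 1.
Normalize row 3: new (row 3, s2) = 0/1 = 0.
row 2 ← row 2 − 4·(new row 3): 1 − 4·0 = 1.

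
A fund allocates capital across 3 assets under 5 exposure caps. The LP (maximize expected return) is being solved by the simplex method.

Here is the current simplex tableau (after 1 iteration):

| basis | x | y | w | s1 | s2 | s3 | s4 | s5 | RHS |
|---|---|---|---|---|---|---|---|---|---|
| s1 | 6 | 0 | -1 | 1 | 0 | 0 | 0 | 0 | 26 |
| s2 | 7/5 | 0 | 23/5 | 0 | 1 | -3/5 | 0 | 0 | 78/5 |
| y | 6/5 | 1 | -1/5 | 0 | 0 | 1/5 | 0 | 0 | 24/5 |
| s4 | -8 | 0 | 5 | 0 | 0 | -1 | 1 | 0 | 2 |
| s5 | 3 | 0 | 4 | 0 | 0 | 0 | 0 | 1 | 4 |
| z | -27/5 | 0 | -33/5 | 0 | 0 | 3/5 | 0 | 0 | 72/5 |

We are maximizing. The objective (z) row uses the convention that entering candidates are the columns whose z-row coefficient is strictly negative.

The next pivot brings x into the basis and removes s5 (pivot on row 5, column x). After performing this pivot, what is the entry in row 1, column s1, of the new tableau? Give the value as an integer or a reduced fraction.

1

Pivot element is row 5, column x: 3.
Normalize row 5: new (row 5, s1) = 0/3 = 0.
row 1 ← row 1 − 6·(new row 5): 1 − 6·0 = 1.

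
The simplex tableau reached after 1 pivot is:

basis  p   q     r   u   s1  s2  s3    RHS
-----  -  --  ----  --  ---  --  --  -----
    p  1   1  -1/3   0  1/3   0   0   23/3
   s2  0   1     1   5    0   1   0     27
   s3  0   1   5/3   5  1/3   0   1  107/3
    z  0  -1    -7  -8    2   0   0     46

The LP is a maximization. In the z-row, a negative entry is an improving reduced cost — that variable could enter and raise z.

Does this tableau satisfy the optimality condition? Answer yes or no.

Column q has objective-row coefficient -1, which is negative; an improving pivot exists, so not yet optimal.

no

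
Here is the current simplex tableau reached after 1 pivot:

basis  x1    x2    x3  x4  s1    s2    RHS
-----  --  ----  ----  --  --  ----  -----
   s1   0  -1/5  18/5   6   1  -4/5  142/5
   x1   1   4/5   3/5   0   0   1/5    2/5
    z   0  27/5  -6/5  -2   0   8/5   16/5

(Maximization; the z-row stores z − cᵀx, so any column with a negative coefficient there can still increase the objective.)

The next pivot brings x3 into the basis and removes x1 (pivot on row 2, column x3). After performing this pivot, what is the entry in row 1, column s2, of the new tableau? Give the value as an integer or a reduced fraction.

-2

Pivot element is row 2, column x3: 3/5.
Normalize row 2: new (row 2, s2) = (1/5)/(3/5) = 1/3.
row 1 ← row 1 − (18/5)·(new row 2): -4/5 − (18/5)·(1/3) = -2.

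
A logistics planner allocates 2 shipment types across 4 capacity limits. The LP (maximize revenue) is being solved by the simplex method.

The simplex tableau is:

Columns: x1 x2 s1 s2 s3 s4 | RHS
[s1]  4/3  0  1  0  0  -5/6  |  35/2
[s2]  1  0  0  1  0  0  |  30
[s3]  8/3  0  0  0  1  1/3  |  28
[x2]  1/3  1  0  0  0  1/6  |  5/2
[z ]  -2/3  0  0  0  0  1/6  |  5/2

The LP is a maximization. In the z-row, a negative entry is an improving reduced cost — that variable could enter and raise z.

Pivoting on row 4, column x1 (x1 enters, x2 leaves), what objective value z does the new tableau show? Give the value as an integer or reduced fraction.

Minimum ratio for x1: (5/2)/(1/3) = 15/2.
z changes by −(z-row coeff of x1)·ratio = −(-2/3)·(15/2) = 5.
New z = 5/2 + 5 = 15/2.

15/2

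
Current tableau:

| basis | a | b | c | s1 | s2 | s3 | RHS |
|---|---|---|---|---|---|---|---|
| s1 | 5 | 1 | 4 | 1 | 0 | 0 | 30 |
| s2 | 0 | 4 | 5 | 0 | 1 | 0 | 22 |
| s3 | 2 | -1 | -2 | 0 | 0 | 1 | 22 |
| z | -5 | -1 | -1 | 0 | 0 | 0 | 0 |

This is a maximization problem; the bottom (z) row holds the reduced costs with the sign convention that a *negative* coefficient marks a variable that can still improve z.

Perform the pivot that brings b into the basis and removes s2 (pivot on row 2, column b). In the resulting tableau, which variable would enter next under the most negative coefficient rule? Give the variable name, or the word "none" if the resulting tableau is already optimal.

Pivot element 4. New z-row = old z-row − (-1)·(row 2/4).
Updated z-row coefficients: a: -5, b: 0, c: 1/4, s1: 0, s2: 1/4, s3: 0.
The most negative is -5 in column a, so a would enter next.

a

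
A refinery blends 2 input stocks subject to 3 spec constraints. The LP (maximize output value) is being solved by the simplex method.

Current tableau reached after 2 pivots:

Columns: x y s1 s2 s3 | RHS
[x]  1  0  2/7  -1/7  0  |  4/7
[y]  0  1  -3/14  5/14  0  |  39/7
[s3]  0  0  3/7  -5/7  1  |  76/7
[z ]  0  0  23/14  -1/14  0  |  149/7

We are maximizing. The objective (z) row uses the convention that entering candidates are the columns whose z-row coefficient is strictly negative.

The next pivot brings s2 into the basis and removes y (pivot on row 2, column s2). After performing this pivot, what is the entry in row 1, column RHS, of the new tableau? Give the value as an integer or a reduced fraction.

Pivot element is row 2, column s2: 5/14.
Normalize row 2: new (row 2, RHS) = (39/7)/(5/14) = 78/5.
row 1 ← row 1 − (-1/7)·(new row 2): 4/7 − (-1/7)·(78/5) = 14/5.

14/5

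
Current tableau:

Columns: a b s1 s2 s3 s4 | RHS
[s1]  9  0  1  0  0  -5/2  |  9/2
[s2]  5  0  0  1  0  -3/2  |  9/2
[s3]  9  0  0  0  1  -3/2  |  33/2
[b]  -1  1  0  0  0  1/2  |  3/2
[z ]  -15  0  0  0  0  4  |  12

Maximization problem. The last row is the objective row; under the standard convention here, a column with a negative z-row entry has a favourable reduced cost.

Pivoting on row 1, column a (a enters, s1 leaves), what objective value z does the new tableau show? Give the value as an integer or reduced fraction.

39/2

Minimum ratio for a: (9/2)/9 = 1/2.
z changes by −(z-row coeff of a)·ratio = −(-15)·(1/2) = 15/2.
New z = 12 + (15/2) = 39/2.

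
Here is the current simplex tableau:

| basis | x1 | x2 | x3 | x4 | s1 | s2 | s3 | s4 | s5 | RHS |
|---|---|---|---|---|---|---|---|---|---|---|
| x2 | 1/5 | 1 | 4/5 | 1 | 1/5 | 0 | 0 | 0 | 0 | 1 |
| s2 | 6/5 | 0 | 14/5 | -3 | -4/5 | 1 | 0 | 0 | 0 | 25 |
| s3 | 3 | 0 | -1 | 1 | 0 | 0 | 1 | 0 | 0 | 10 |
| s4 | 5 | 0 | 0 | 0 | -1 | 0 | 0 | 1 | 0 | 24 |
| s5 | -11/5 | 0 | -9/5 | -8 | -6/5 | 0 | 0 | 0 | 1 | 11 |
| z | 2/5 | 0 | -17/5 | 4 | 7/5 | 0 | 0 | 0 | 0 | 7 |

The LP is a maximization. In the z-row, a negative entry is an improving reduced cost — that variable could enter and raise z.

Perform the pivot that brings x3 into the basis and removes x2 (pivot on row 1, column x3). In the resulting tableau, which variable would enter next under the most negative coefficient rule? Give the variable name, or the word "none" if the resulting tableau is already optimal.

none

Pivot element 4/5. New z-row = old z-row − (-17/5)·(row 1/(4/5)).
Updated z-row coefficients: x1: 5/4, x2: 17/4, x3: 0, x4: 33/4, s1: 9/4, s2: 0, s3: 0, s4: 0, s5: 0.
No coefficient is strictly negative; the tableau after this pivot is optimal.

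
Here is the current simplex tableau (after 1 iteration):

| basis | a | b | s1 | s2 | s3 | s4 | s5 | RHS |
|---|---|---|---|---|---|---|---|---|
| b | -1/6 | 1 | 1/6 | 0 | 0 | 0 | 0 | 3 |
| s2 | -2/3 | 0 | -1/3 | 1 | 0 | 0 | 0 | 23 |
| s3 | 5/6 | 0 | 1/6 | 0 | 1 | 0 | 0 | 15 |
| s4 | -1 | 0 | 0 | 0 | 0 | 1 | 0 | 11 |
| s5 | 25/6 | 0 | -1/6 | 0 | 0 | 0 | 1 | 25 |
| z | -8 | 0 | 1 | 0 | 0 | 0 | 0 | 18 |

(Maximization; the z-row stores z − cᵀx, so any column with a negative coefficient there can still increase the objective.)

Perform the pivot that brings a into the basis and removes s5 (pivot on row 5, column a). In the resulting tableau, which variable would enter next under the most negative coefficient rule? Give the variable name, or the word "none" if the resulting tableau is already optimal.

Pivot element 25/6. New z-row = old z-row − (-8)·(row 5/(25/6)).
Updated z-row coefficients: a: 0, b: 0, s1: 17/25, s2: 0, s3: 0, s4: 0, s5: 48/25.
No coefficient is strictly negative; the tableau after this pivot is optimal.

none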